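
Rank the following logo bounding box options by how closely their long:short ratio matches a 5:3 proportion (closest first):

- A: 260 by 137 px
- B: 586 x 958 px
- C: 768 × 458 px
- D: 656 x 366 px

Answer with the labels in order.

C, B, D, A

Ratios: A = 260 / 137 ≈ 1.898; B = 958 / 586 ≈ 1.635; C = 768 / 458 ≈ 1.677; D = 656 / 366 ≈ 1.792.
|Δ from 1.667|: A 0.231; B 0.032; C 0.010; D 0.125.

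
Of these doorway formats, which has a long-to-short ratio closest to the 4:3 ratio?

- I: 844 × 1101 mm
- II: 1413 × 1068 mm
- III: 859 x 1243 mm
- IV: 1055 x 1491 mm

II

Target 4:3 ≈ 1.333.
I: 1.305 (Δ0.028)  II: 1.323 (Δ0.010)  III: 1.447 (Δ0.114)  IV: 1.413 (Δ0.080)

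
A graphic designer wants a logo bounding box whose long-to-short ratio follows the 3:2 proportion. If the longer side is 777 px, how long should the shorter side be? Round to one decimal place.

518.0 px

3:2 = 1.50000.
Shorter side = 777 ÷ 1.50000 ≈ 518.000 → 518.0 px.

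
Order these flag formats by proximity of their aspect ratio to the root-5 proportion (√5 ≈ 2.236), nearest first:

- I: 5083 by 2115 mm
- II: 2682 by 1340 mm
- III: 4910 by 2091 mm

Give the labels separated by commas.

III, I, II

Ratios: I = 5083 / 2115 ≈ 2.403; II = 2682 / 1340 ≈ 2.001; III = 4910 / 2091 ≈ 2.348.
|Δ from 2.236|: I 0.167; II 0.235; III 0.112.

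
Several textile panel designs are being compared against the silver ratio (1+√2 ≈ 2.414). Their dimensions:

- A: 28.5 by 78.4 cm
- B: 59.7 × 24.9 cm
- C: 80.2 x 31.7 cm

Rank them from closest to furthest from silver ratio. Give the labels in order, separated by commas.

B, C, A

A: 78.4/28.5 ≈ 2.751 → |2.751 − 2.414| = 0.337
B: 59.7/24.9 ≈ 2.398 → |2.398 − 2.414| = 0.016
C: 80.2/31.7 ≈ 2.530 → |2.530 − 2.414| = 0.116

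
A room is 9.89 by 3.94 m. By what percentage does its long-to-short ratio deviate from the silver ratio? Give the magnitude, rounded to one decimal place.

Ratio = 9.89 / 3.94 ≈ 2.5102.
Ideal silver ratio ≈ 2.4142. |2.5102 − 2.4142| / 2.4142 ≈ 3.98% → 4.0%.

4.0%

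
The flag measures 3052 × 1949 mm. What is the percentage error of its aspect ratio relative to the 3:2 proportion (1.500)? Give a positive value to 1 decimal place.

Ratio = 3052 / 1949 ≈ 1.5659.
Ideal 3:2 = 1.5000. |1.5659 − 1.5000| / 1.5000 ≈ 4.39% → 4.4%.

4.4%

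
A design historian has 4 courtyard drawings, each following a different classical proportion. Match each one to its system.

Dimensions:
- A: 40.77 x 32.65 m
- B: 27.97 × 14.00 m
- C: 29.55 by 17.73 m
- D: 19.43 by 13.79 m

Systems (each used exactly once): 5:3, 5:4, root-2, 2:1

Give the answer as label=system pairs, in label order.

A=5:4, B=2:1, C=5:3, D=root-2

A = 40.77/32.65 ≈ 1.249 → 5:4 (1.250)
B = 27.97/14.00 ≈ 1.998 → 2:1 (2.000)
C = 29.55/17.73 ≈ 1.667 → 5:3 (1.667)
D = 19.43/13.79 ≈ 1.409 → root-2 (1.414)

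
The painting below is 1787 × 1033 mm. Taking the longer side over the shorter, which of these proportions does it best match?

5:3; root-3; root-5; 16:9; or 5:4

root-3

Ratio = 1787 / 1033 ≈ 1.730.
Distances: 5:3 1.667 (Δ 0.063); root-3 1.732 (Δ 0.002); root-5 2.236 (Δ 0.506); 16:9 1.778 (Δ 0.048); 5:4 1.250 (Δ 0.480).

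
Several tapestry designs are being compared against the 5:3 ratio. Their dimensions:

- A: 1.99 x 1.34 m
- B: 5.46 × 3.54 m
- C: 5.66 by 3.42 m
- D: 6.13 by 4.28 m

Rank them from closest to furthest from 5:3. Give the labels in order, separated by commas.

Ratios: A = 1.99 / 1.34 ≈ 1.485; B = 5.46 / 3.54 ≈ 1.542; C = 5.66 / 3.42 ≈ 1.655; D = 6.13 / 4.28 ≈ 1.432.
|Δ from 1.667|: A 0.182; B 0.125; C 0.012; D 0.235.

C, B, A, D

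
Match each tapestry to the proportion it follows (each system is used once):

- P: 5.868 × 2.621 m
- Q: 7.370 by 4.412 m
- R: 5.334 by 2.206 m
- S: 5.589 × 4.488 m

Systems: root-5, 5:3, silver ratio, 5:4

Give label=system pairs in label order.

P=root-5, Q=5:3, R=silver ratio, S=5:4

P = 5.868/2.621 ≈ 2.239 → root-5 (2.236)
Q = 7.370/4.412 ≈ 1.670 → 5:3 (1.667)
R = 5.334/2.206 ≈ 2.418 → silver ratio (2.414)
S = 5.589/4.488 ≈ 1.245 → 5:4 (1.250)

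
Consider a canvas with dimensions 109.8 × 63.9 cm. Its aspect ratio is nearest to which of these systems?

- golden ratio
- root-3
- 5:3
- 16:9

Ratio = 109.8 / 63.9 ≈ 1.718.
Distances: golden ratio 1.618 (Δ 0.100); root-3 1.732 (Δ 0.014); 5:3 1.667 (Δ 0.051); 16:9 1.778 (Δ 0.060).

root-3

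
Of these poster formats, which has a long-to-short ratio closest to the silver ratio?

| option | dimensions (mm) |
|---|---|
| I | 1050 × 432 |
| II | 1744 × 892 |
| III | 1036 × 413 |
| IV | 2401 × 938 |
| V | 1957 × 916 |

Target silver ratio ≈ 2.414.
I: 2.431 (Δ0.017)  II: 1.955 (Δ0.459)  III: 2.508 (Δ0.094)  IV: 2.560 (Δ0.146)  V: 2.136 (Δ0.278)

I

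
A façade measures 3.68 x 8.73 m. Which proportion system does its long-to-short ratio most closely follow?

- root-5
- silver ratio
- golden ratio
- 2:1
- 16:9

Ratio = 8.73 / 3.68 ≈ 2.372.
Distances: root-5 2.236 (Δ 0.136); silver ratio 2.414 (Δ 0.042); golden ratio 1.618 (Δ 0.754); 2:1 2.000 (Δ 0.372); 16:9 1.778 (Δ 0.594).

silver ratio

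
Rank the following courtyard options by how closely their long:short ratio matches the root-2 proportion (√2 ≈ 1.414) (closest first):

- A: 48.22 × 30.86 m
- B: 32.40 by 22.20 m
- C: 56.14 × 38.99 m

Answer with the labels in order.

A: 48.22/30.86 ≈ 1.563 → |1.563 − 1.414| = 0.149
B: 32.40/22.20 ≈ 1.459 → |1.459 − 1.414| = 0.045
C: 56.14/38.99 ≈ 1.440 → |1.440 − 1.414| = 0.026

C, B, A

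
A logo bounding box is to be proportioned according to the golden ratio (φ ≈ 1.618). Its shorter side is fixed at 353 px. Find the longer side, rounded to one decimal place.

golden ratio ≈ 1.61803.
Longer side = 353 × 1.61803 ≈ 571.165 → 571.2 px.

571.2 px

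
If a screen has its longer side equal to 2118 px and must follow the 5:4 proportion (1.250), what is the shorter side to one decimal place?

5:4 = 1.25000.
Shorter side = 2118 ÷ 1.25000 ≈ 1694.400 → 1694.4 px.

1694.4 px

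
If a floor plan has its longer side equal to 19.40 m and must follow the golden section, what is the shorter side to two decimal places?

golden ratio ≈ 1.61803.
Shorter side = 19.40 ÷ 1.61803 ≈ 11.9899 → 11.99 m.

11.99 m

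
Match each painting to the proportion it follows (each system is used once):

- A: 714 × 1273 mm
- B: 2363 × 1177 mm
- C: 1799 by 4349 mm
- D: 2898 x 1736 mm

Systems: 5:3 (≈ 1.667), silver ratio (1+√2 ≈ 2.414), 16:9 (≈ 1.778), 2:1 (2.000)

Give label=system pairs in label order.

A=16:9, B=2:1, C=silver ratio, D=5:3

Ratios: A ≈ 1.783; B ≈ 2.008; C ≈ 2.417; D ≈ 1.669.
Targets: 5:3 ≈ 1.667; silver ratio ≈ 2.414; 16:9 ≈ 1.778; 2:1 ≈ 2.000.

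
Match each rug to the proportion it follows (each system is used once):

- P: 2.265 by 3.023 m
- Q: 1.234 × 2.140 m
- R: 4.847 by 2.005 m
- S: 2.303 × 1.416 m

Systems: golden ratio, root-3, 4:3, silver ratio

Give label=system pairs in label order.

P=4:3, Q=root-3, R=silver ratio, S=golden ratio

Ratios: P ≈ 1.335; Q ≈ 1.734; R ≈ 2.417; S ≈ 1.626.
Targets: golden ratio ≈ 1.618; root-3 ≈ 1.732; 4:3 ≈ 1.333; silver ratio ≈ 2.414.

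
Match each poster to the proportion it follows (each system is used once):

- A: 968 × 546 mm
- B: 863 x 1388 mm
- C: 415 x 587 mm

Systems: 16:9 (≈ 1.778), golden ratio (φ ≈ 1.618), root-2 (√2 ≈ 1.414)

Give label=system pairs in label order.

A=16:9, B=golden ratio, C=root-2

A = 968/546 ≈ 1.773 → 16:9 (1.778)
B = 1388/863 ≈ 1.608 → golden ratio (1.618)
C = 587/415 ≈ 1.414 → root-2 (1.414)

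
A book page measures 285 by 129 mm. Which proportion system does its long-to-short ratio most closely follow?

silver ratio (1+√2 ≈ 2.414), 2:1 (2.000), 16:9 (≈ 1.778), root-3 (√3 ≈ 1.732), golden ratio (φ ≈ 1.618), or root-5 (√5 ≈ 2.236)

root-5

Ratio = 285 / 129 ≈ 2.209.
Distances: silver ratio 2.414 (Δ 0.205); 2:1 2.000 (Δ 0.209); 16:9 1.778 (Δ 0.431); root-3 1.732 (Δ 0.477); golden ratio 1.618 (Δ 0.591); root-5 2.236 (Δ 0.027).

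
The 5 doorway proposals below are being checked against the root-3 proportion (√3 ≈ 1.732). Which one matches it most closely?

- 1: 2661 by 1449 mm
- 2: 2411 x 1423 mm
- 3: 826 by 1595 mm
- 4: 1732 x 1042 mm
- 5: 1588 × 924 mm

Ratios (long/short): 1 ≈ 1.836; 2 ≈ 1.694; 3 ≈ 1.931; 4 ≈ 1.662; 5 ≈ 1.719.
root-3 ≈ 1.732; option 5 is nearest (Δ 0.013).

5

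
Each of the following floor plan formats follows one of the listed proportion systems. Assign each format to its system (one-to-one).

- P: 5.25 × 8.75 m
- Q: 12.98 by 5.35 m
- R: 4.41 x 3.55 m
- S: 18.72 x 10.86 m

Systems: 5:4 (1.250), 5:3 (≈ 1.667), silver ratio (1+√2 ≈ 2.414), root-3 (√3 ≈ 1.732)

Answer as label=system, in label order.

P = 8.75/5.25 ≈ 1.667 → 5:3 (1.667)
Q = 12.98/5.35 ≈ 2.426 → silver ratio (2.414)
R = 4.41/3.55 ≈ 1.242 → 5:4 (1.250)
S = 18.72/10.86 ≈ 1.724 → root-3 (1.732)

P=5:3, Q=silver ratio, R=5:4, S=root-3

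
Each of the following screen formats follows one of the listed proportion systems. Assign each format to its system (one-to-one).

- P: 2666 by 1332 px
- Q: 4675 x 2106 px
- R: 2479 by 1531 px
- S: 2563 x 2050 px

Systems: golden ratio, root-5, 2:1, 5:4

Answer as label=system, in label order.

Ratios: P ≈ 2.002; Q ≈ 2.220; R ≈ 1.619; S ≈ 1.250.
Targets: golden ratio ≈ 1.618; root-5 ≈ 2.236; 2:1 ≈ 2.000; 5:4 ≈ 1.250.

P=2:1, Q=root-5, R=golden ratio, S=5:4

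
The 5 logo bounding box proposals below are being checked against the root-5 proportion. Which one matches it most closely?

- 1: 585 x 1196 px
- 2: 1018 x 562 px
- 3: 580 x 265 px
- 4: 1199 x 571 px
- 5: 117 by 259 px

5

Target root-5 ≈ 2.236.
1: 2.044 (Δ0.192)  2: 1.811 (Δ0.425)  3: 2.189 (Δ0.047)  4: 2.100 (Δ0.136)  5: 2.214 (Δ0.022)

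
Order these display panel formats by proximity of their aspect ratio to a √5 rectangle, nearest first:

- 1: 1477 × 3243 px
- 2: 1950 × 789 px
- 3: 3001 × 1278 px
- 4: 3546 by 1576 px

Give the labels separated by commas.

4, 1, 3, 2

1: 3243/1477 ≈ 2.196 → |2.196 − 2.236| = 0.040
2: 1950/789 ≈ 2.471 → |2.471 − 2.236| = 0.235
3: 3001/1278 ≈ 2.348 → |2.348 − 2.236| = 0.112
4: 3546/1576 ≈ 2.250 → |2.250 − 2.236| = 0.014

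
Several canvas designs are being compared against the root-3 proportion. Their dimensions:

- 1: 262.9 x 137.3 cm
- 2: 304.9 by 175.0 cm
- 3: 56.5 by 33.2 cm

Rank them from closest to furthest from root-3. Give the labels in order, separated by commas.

2, 3, 1

Ratios: 1 = 262.9 / 137.3 ≈ 1.915; 2 = 304.9 / 175.0 ≈ 1.742; 3 = 56.5 / 33.2 ≈ 1.702.
|Δ from 1.732|: 1 0.183; 2 0.010; 3 0.030.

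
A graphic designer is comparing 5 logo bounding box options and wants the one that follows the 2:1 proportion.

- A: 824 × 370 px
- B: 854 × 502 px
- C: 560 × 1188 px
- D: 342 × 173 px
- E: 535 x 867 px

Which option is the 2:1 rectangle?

Target 2:1 ≈ 2.000.
A: 2.227 (Δ0.227)  B: 1.701 (Δ0.299)  C: 2.121 (Δ0.121)  D: 1.977 (Δ0.023)  E: 1.621 (Δ0.379)

D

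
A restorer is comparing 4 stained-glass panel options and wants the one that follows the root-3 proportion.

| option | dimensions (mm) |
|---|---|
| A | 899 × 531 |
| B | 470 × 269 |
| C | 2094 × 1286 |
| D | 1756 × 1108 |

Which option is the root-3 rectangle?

Ratios (long/short): A ≈ 1.693; B ≈ 1.747; C ≈ 1.628; D ≈ 1.585.
root-3 ≈ 1.732; option B is nearest (Δ 0.015).

B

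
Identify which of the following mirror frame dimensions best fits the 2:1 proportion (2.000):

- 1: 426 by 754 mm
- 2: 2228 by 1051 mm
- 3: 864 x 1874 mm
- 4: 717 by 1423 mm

4

Ratios (long/short): 1 ≈ 1.770; 2 ≈ 2.120; 3 ≈ 2.169; 4 ≈ 1.985.
2:1 ≈ 2.000; option 4 is nearest (Δ 0.015).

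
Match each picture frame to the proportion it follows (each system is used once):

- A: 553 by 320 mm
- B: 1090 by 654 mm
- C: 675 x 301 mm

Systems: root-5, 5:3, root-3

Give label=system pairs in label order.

A=root-3, B=5:3, C=root-5

Ratios: A ≈ 1.728; B ≈ 1.667; C ≈ 2.243.
Targets: root-5 ≈ 2.236; 5:3 ≈ 1.667; root-3 ≈ 1.732.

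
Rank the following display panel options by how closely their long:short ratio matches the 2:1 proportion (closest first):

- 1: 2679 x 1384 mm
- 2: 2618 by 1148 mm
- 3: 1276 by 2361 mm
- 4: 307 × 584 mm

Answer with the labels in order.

Ratios: 1 = 2679 / 1384 ≈ 1.936; 2 = 2618 / 1148 ≈ 2.280; 3 = 2361 / 1276 ≈ 1.850; 4 = 584 / 307 ≈ 1.902.
|Δ from 2.000|: 1 0.064; 2 0.280; 3 0.150; 4 0.098.

1, 4, 3, 2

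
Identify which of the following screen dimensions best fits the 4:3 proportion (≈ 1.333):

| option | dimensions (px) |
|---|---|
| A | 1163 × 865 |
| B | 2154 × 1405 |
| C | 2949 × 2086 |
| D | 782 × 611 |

A

Ratios (long/short): A ≈ 1.345; B ≈ 1.533; C ≈ 1.414; D ≈ 1.280.
4:3 ≈ 1.333; option A is nearest (Δ 0.012).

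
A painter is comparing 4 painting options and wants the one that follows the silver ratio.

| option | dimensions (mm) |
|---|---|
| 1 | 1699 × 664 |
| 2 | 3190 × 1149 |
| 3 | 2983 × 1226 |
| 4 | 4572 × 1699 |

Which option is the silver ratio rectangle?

Ratios (long/short): 1 ≈ 2.559; 2 ≈ 2.776; 3 ≈ 2.433; 4 ≈ 2.691.
silver ratio ≈ 2.414; option 3 is nearest (Δ 0.019).

3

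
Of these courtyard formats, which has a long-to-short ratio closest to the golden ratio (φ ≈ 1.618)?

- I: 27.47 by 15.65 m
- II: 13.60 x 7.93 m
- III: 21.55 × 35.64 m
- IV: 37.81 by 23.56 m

IV

Target golden ratio ≈ 1.618.
I: 1.755 (Δ0.137)  II: 1.715 (Δ0.097)  III: 1.654 (Δ0.036)  IV: 1.605 (Δ0.013)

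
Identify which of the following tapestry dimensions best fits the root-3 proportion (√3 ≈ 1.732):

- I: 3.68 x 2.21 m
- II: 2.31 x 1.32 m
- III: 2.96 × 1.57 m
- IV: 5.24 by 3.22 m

Ratios (long/short): I ≈ 1.665; II ≈ 1.750; III ≈ 1.885; IV ≈ 1.627.
root-3 ≈ 1.732; option II is nearest (Δ 0.018).

II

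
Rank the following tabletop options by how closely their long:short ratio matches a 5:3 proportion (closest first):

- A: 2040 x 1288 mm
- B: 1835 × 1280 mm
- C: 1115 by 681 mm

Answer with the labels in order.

C, A, B

Ratios: A = 2040 / 1288 ≈ 1.584; B = 1835 / 1280 ≈ 1.434; C = 1115 / 681 ≈ 1.637.
|Δ from 1.667|: A 0.083; B 0.233; C 0.030.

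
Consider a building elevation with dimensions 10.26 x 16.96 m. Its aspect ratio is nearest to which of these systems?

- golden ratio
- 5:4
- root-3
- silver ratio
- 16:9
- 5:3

Ratio = 16.96 / 10.26 ≈ 1.653.
Distances: golden ratio 1.618 (Δ 0.035); 5:4 1.250 (Δ 0.403); root-3 1.732 (Δ 0.079); silver ratio 2.414 (Δ 0.761); 16:9 1.778 (Δ 0.125); 5:3 1.667 (Δ 0.014).

5:3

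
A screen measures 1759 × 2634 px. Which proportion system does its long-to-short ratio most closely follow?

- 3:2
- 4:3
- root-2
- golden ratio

3:2

2634/1759 ≈ 1.497. Nearest candidates are 3:2 (1.500, off by 0.003) and root-2 (1.414, off by 0.083).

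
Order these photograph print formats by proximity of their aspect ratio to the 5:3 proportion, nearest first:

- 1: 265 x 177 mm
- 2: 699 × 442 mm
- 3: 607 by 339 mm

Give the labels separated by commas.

Ratios: 1 = 265 / 177 ≈ 1.497; 2 = 699 / 442 ≈ 1.581; 3 = 607 / 339 ≈ 1.791.
|Δ from 1.667|: 1 0.170; 2 0.086; 3 0.124.

2, 3, 1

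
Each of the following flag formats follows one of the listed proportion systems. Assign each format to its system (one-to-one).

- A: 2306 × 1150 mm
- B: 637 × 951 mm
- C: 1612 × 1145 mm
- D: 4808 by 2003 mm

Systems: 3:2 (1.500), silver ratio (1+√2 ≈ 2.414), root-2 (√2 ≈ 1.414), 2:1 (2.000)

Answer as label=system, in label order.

Ratios: A ≈ 2.005; B ≈ 1.493; C ≈ 1.408; D ≈ 2.400.
Targets: 3:2 ≈ 1.500; silver ratio ≈ 2.414; root-2 ≈ 1.414; 2:1 ≈ 2.000.

A=2:1, B=3:2, C=root-2, D=silver ratio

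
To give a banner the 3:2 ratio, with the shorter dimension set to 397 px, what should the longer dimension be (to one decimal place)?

3:2 = 1.50000.
Longer side = 397 × 1.50000 ≈ 595.500 → 595.5 px.

595.5 px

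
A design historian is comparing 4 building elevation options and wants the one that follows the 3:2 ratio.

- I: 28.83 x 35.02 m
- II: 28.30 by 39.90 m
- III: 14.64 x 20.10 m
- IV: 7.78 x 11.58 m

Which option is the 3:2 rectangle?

Ratios (long/short): I ≈ 1.215; II ≈ 1.410; III ≈ 1.373; IV ≈ 1.488.
3:2 ≈ 1.500; option IV is nearest (Δ 0.012).

IV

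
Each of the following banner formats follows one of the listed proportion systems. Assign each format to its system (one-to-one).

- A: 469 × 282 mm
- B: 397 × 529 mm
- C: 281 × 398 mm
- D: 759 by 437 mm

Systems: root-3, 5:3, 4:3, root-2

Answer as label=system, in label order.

A=5:3, B=4:3, C=root-2, D=root-3

Ratios: A ≈ 1.663; B ≈ 1.332; C ≈ 1.416; D ≈ 1.737.
Targets: root-3 ≈ 1.732; 5:3 ≈ 1.667; 4:3 ≈ 1.333; root-2 ≈ 1.414.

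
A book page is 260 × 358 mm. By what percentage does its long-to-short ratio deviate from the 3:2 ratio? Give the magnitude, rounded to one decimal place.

Ratio = 358 / 260 ≈ 1.3769.
Ideal 3:2 = 1.5000. |1.3769 − 1.5000| / 1.5000 ≈ 8.21% → 8.2%.

8.2%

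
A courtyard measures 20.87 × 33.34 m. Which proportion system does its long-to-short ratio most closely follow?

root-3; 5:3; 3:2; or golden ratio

33.34/20.87 ≈ 1.598. Nearest candidates are golden ratio (1.618, off by 0.020) and 5:3 (1.667, off by 0.069).

golden ratio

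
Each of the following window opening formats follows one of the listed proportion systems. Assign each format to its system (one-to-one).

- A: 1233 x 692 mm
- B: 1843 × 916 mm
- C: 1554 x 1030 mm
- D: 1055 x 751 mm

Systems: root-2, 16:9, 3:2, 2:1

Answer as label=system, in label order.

A=16:9, B=2:1, C=3:2, D=root-2

Ratios: A ≈ 1.782; B ≈ 2.012; C ≈ 1.509; D ≈ 1.405.
Targets: root-2 ≈ 1.414; 16:9 ≈ 1.778; 3:2 ≈ 1.500; 2:1 ≈ 2.000.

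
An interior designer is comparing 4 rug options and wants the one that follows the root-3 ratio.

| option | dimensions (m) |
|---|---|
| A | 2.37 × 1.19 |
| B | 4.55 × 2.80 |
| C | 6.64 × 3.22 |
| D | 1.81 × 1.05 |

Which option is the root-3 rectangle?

D

Ratios (long/short): A ≈ 1.992; B ≈ 1.625; C ≈ 2.062; D ≈ 1.724.
root-3 ≈ 1.732; option D is nearest (Δ 0.008).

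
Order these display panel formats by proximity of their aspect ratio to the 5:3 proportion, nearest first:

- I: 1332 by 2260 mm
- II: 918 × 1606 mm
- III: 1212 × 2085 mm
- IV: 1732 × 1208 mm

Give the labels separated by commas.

I, III, II, IV

Ratios: I = 2260 / 1332 ≈ 1.697; II = 1606 / 918 ≈ 1.749; III = 2085 / 1212 ≈ 1.720; IV = 1732 / 1208 ≈ 1.434.
|Δ from 1.667|: I 0.030; II 0.082; III 0.053; IV 0.233.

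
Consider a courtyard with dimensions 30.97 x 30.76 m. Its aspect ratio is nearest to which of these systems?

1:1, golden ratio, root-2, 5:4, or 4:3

Ratio = 30.97 / 30.76 ≈ 1.007.
Distances: 1:1 1.000 (Δ 0.007); golden ratio 1.618 (Δ 0.611); root-2 1.414 (Δ 0.407); 5:4 1.250 (Δ 0.243); 4:3 1.333 (Δ 0.326).

1:1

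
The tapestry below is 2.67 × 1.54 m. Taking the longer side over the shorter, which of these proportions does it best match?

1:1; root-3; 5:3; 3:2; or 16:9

Ratio = 2.67 / 1.54 ≈ 1.734.
Distances: 1:1 1.000 (Δ 0.734); root-3 1.732 (Δ 0.002); 5:3 1.667 (Δ 0.067); 3:2 1.500 (Δ 0.234); 16:9 1.778 (Δ 0.044).

root-3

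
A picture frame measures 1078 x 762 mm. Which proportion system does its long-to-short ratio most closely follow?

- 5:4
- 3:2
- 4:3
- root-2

1078/762 ≈ 1.415. Nearest candidates are root-2 (1.414, off by 0.001) and 4:3 (1.333, off by 0.082).

root-2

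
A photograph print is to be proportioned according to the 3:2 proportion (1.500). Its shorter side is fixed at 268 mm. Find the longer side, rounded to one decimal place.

402.0 mm

3:2 = 1.50000.
Longer side = 268 × 1.50000 ≈ 402.000 → 402.0 mm.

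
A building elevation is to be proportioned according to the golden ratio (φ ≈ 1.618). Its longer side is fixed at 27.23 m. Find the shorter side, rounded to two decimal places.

16.83 m

golden ratio ≈ 1.61803.
Shorter side = 27.23 ÷ 1.61803 ≈ 16.8291 → 16.83 m.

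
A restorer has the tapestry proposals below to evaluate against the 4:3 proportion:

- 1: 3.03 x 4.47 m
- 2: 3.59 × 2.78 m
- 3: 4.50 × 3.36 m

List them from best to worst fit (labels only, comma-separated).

1: 4.47/3.03 ≈ 1.475 → |1.475 − 1.333| = 0.142
2: 3.59/2.78 ≈ 1.291 → |1.291 − 1.333| = 0.042
3: 4.50/3.36 ≈ 1.339 → |1.339 − 1.333| = 0.006

3, 2, 1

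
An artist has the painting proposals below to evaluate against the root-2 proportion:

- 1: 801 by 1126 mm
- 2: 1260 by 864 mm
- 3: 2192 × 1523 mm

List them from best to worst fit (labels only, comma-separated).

1, 3, 2

1: 1126/801 ≈ 1.406 → |1.406 − 1.414| = 0.008
2: 1260/864 ≈ 1.458 → |1.458 − 1.414| = 0.044
3: 2192/1523 ≈ 1.439 → |1.439 − 1.414| = 0.025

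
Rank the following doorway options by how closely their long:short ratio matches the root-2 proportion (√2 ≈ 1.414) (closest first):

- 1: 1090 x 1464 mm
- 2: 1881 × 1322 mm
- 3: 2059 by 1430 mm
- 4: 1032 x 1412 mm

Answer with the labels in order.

2, 3, 4, 1

Ratios: 1 = 1464 / 1090 ≈ 1.343; 2 = 1881 / 1322 ≈ 1.423; 3 = 2059 / 1430 ≈ 1.440; 4 = 1412 / 1032 ≈ 1.368.
|Δ from 1.414|: 1 0.071; 2 0.009; 3 0.026; 4 0.046.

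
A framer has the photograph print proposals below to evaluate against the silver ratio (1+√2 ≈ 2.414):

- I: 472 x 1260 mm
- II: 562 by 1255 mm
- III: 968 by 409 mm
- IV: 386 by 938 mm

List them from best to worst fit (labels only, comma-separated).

I: 1260/472 ≈ 2.669 → |2.669 − 2.414| = 0.255
II: 1255/562 ≈ 2.233 → |2.233 − 2.414| = 0.181
III: 968/409 ≈ 2.367 → |2.367 − 2.414| = 0.047
IV: 938/386 ≈ 2.430 → |2.430 − 2.414| = 0.016

IV, III, II, I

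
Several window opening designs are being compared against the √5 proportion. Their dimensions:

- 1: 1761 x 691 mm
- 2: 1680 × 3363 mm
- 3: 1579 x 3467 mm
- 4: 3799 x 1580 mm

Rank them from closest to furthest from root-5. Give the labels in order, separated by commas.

3, 4, 2, 1

Ratios: 1 = 1761 / 691 ≈ 2.548; 2 = 3363 / 1680 ≈ 2.002; 3 = 3467 / 1579 ≈ 2.196; 4 = 3799 / 1580 ≈ 2.404.
|Δ from 2.236|: 1 0.312; 2 0.234; 3 0.040; 4 0.168.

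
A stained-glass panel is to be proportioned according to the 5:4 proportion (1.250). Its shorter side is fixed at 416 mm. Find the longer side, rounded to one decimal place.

520.0 mm

5:4 = 1.25000.
Longer side = 416 × 1.25000 ≈ 520.000 → 520.0 mm.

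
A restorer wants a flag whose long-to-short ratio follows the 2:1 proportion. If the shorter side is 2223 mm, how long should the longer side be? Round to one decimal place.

2:1 = 2.00000.
Longer side = 2223 × 2.00000 ≈ 4446.000 → 4446.0 mm.

4446.0 mm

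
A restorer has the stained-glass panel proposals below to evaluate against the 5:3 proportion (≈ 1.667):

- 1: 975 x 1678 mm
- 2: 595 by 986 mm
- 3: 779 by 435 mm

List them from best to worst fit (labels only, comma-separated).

Ratios: 1 = 1678 / 975 ≈ 1.721; 2 = 986 / 595 ≈ 1.657; 3 = 779 / 435 ≈ 1.791.
|Δ from 1.667|: 1 0.054; 2 0.010; 3 0.124.

2, 1, 3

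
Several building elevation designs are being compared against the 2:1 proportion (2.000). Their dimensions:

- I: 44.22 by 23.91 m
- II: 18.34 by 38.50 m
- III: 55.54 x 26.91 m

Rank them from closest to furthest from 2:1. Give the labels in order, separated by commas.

I: 44.22/23.91 ≈ 1.849 → |1.849 − 2.000| = 0.151
II: 38.50/18.34 ≈ 2.099 → |2.099 − 2.000| = 0.099
III: 55.54/26.91 ≈ 2.064 → |2.064 − 2.000| = 0.064

III, II, I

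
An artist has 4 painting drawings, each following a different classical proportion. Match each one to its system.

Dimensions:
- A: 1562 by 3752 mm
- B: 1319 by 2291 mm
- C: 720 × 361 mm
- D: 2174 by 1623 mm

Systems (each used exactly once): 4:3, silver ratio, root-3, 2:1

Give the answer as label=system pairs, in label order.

A = 3752/1562 ≈ 2.402 → silver ratio (2.414)
B = 2291/1319 ≈ 1.737 → root-3 (1.732)
C = 720/361 ≈ 1.994 → 2:1 (2.000)
D = 2174/1623 ≈ 1.339 → 4:3 (1.333)

A=silver ratio, B=root-3, C=2:1, D=4:3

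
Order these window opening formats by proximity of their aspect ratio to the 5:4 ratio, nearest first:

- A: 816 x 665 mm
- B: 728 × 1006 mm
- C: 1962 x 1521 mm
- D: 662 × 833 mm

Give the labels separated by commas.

Ratios: A = 816 / 665 ≈ 1.227; B = 1006 / 728 ≈ 1.382; C = 1962 / 1521 ≈ 1.290; D = 833 / 662 ≈ 1.258.
|Δ from 1.250|: A 0.023; B 0.132; C 0.040; D 0.008.

D, A, C, B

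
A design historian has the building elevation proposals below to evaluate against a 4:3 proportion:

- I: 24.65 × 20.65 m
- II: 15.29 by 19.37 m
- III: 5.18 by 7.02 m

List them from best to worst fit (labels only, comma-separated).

Ratios: I = 24.65 / 20.65 ≈ 1.194; II = 19.37 / 15.29 ≈ 1.267; III = 7.02 / 5.18 ≈ 1.355.
|Δ from 1.333|: I 0.139; II 0.066; III 0.022.

III, II, I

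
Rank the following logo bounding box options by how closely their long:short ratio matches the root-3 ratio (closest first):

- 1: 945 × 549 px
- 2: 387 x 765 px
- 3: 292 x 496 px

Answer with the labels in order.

Ratios: 1 = 945 / 549 ≈ 1.721; 2 = 765 / 387 ≈ 1.977; 3 = 496 / 292 ≈ 1.699.
|Δ from 1.732|: 1 0.011; 2 0.245; 3 0.033.

1, 3, 2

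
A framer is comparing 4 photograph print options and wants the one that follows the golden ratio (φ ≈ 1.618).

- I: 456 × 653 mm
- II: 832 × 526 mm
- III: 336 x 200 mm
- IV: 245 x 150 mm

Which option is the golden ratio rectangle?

IV

Ratios (long/short): I ≈ 1.432; II ≈ 1.582; III ≈ 1.680; IV ≈ 1.633.
golden ratio ≈ 1.618; option IV is nearest (Δ 0.015).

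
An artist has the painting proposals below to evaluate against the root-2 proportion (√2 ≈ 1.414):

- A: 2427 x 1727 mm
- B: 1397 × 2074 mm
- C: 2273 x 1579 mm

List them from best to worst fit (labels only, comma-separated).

Ratios: A = 2427 / 1727 ≈ 1.405; B = 2074 / 1397 ≈ 1.485; C = 2273 / 1579 ≈ 1.440.
|Δ from 1.414|: A 0.009; B 0.071; C 0.026.

A, C, B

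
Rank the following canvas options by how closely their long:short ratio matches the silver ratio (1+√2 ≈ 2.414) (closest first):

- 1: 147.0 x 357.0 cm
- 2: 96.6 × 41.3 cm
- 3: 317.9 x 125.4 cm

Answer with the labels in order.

1, 2, 3

1: 357.0/147.0 ≈ 2.429 → |2.429 − 2.414| = 0.015
2: 96.6/41.3 ≈ 2.339 → |2.339 − 2.414| = 0.075
3: 317.9/125.4 ≈ 2.535 → |2.535 − 2.414| = 0.121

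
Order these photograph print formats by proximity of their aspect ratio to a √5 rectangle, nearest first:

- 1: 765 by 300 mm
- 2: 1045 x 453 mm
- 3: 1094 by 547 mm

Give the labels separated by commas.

2, 3, 1

Ratios: 1 = 765 / 300 ≈ 2.550; 2 = 1045 / 453 ≈ 2.307; 3 = 1094 / 547 ≈ 2.000.
|Δ from 2.236|: 1 0.314; 2 0.071; 3 0.236.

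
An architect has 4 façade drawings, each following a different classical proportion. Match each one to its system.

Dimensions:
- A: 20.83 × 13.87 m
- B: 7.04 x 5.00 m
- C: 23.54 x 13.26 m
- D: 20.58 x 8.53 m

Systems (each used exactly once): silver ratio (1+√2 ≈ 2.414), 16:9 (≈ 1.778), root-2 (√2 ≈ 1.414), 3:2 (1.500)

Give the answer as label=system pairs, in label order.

Ratios: A ≈ 1.502; B ≈ 1.408; C ≈ 1.775; D ≈ 2.413.
Targets: silver ratio ≈ 2.414; 16:9 ≈ 1.778; root-2 ≈ 1.414; 3:2 ≈ 1.500.

A=3:2, B=root-2, C=16:9, D=silver ratio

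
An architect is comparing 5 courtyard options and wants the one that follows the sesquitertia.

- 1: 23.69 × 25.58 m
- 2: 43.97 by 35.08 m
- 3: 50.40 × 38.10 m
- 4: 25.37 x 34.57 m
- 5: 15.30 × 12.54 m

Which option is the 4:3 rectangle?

Target 4:3 ≈ 1.333.
1: 1.080 (Δ0.253)  2: 1.253 (Δ0.080)  3: 1.323 (Δ0.010)  4: 1.363 (Δ0.030)  5: 1.220 (Δ0.113)

3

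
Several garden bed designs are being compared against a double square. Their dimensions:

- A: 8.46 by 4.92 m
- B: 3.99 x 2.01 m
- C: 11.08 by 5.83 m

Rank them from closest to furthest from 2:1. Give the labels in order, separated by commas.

B, C, A

A: 8.46/4.92 ≈ 1.720 → |1.720 − 2.000| = 0.280
B: 3.99/2.01 ≈ 1.985 → |1.985 − 2.000| = 0.015
C: 11.08/5.83 ≈ 1.901 → |1.901 − 2.000| = 0.099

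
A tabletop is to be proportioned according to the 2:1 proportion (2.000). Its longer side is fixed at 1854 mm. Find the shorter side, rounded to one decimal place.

927.0 mm

2:1 = 2.00000.
Shorter side = 1854 ÷ 2.00000 ≈ 927.000 → 927.0 mm.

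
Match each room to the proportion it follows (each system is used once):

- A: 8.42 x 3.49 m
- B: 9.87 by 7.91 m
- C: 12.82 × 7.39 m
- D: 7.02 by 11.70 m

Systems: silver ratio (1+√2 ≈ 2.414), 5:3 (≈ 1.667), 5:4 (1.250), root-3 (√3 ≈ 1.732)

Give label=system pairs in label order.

A=silver ratio, B=5:4, C=root-3, D=5:3

Ratios: A ≈ 2.413; B ≈ 1.248; C ≈ 1.735; D ≈ 1.667.
Targets: silver ratio ≈ 2.414; 5:3 ≈ 1.667; 5:4 ≈ 1.250; root-3 ≈ 1.732.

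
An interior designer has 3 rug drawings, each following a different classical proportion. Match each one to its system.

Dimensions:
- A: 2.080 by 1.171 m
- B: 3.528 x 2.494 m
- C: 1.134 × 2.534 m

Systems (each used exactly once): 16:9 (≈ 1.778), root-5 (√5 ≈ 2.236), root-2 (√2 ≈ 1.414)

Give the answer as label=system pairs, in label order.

A = 2.080/1.171 ≈ 1.776 → 16:9 (1.778)
B = 3.528/2.494 ≈ 1.415 → root-2 (1.414)
C = 2.534/1.134 ≈ 2.235 → root-5 (2.236)

A=16:9, B=root-2, C=root-5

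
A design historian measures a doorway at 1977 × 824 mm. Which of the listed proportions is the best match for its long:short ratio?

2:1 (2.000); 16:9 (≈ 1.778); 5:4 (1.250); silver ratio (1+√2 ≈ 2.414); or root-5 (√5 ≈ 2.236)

1977/824 ≈ 2.399. Nearest candidates are silver ratio (2.414, off by 0.015) and root-5 (2.236, off by 0.163).

silver ratio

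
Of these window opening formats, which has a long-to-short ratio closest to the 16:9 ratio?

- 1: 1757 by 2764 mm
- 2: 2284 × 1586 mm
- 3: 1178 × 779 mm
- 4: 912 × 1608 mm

Target 16:9 ≈ 1.778.
1: 1.573 (Δ0.205)  2: 1.440 (Δ0.338)  3: 1.512 (Δ0.266)  4: 1.763 (Δ0.015)

4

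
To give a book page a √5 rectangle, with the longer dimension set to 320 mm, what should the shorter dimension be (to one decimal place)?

root-5 ≈ 2.23607.
Shorter side = 320 ÷ 2.23607 ≈ 143.108 → 143.1 mm.

143.1 mm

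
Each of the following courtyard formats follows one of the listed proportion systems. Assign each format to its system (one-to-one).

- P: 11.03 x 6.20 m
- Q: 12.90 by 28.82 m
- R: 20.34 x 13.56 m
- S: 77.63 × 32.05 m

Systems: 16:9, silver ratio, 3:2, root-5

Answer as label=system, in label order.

P=16:9, Q=root-5, R=3:2, S=silver ratio

Ratios: P ≈ 1.779; Q ≈ 2.234; R ≈ 1.500; S ≈ 2.422.
Targets: 16:9 ≈ 1.778; silver ratio ≈ 2.414; 3:2 ≈ 1.500; root-5 ≈ 2.236.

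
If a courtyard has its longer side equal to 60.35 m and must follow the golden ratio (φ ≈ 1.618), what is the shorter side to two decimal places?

37.30 m

golden ratio ≈ 1.61803.
Shorter side = 60.35 ÷ 1.61803 ≈ 37.2984 → 37.30 m.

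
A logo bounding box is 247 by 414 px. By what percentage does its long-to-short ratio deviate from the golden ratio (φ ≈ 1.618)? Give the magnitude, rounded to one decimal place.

Ratio = 414 / 247 ≈ 1.6761.
Ideal golden ratio ≈ 1.6180. |1.6761 − 1.6180| / 1.6180 ≈ 3.59% → 3.6%.

3.6%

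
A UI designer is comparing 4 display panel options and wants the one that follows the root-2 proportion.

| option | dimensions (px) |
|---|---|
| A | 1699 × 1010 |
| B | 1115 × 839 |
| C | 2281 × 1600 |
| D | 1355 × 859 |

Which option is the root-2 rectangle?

Target root-2 ≈ 1.414.
A: 1.682 (Δ0.268)  B: 1.329 (Δ0.085)  C: 1.426 (Δ0.012)  D: 1.577 (Δ0.163)

C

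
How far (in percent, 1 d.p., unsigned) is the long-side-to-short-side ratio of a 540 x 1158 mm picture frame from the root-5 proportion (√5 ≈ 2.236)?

4.1%

Ratio = 1158 / 540 ≈ 2.1444.
Ideal root-5 ≈ 2.2361. |2.1444 − 2.2361| / 2.2361 ≈ 4.10% → 4.1%.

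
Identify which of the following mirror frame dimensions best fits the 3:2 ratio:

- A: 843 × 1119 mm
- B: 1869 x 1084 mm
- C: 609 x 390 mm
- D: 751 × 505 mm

D

Target 3:2 ≈ 1.500.
A: 1.327 (Δ0.173)  B: 1.724 (Δ0.224)  C: 1.562 (Δ0.062)  D: 1.487 (Δ0.013)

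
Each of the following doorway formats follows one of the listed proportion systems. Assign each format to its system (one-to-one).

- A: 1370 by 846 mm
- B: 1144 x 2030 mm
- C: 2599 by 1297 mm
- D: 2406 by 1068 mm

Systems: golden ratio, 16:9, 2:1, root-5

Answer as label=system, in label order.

A=golden ratio, B=16:9, C=2:1, D=root-5

A = 1370/846 ≈ 1.619 → golden ratio (1.618)
B = 2030/1144 ≈ 1.774 → 16:9 (1.778)
C = 2599/1297 ≈ 2.004 → 2:1 (2.000)
D = 2406/1068 ≈ 2.253 → root-5 (2.236)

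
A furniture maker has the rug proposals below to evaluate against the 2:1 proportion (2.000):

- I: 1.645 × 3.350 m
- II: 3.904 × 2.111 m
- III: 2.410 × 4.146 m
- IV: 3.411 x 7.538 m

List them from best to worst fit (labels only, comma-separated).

Ratios: I = 3.350 / 1.645 ≈ 2.036; II = 3.904 / 2.111 ≈ 1.849; III = 4.146 / 2.410 ≈ 1.720; IV = 7.538 / 3.411 ≈ 2.210.
|Δ from 2.000|: I 0.036; II 0.151; III 0.280; IV 0.210.

I, II, IV, III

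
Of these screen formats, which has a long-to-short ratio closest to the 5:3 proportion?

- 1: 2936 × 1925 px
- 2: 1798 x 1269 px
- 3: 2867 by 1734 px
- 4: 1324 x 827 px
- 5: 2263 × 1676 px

Target 5:3 ≈ 1.667.
1: 1.525 (Δ0.142)  2: 1.417 (Δ0.250)  3: 1.653 (Δ0.014)  4: 1.601 (Δ0.066)  5: 1.350 (Δ0.317)

3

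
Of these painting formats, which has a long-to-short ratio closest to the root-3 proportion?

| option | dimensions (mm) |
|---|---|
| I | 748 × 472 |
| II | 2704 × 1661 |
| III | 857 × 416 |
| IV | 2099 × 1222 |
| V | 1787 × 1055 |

Ratios (long/short): I ≈ 1.585; II ≈ 1.628; III ≈ 2.060; IV ≈ 1.718; V ≈ 1.694.
root-3 ≈ 1.732; option IV is nearest (Δ 0.014).

IV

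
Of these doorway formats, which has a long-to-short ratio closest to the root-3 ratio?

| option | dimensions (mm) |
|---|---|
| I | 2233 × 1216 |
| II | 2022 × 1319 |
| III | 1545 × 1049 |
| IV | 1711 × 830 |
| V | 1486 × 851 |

Target root-3 ≈ 1.732.
I: 1.836 (Δ0.104)  II: 1.533 (Δ0.199)  III: 1.473 (Δ0.259)  IV: 2.061 (Δ0.329)  V: 1.746 (Δ0.014)

V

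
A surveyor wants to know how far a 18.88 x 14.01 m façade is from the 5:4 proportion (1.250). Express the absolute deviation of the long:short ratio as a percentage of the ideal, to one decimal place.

Ratio = 18.88 / 14.01 ≈ 1.3476.
Ideal 5:4 = 1.2500. |1.3476 − 1.2500| / 1.2500 ≈ 7.81% → 7.8%.

7.8%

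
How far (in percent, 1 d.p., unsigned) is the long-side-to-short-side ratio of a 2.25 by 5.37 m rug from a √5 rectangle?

6.7%

Ratio = 5.37 / 2.25 ≈ 2.3867.
Ideal root-5 ≈ 2.2361. |2.3867 − 2.2361| / 2.2361 ≈ 6.73% → 6.7%.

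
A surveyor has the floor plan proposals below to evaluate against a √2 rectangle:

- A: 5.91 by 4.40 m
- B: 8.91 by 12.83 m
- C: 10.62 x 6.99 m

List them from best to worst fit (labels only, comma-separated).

A: 5.91/4.40 ≈ 1.343 → |1.343 − 1.414| = 0.071
B: 12.83/8.91 ≈ 1.440 → |1.440 − 1.414| = 0.026
C: 10.62/6.99 ≈ 1.519 → |1.519 − 1.414| = 0.105

B, A, C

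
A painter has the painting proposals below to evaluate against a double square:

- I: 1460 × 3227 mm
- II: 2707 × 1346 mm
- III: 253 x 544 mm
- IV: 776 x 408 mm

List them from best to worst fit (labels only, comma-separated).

Ratios: I = 3227 / 1460 ≈ 2.210; II = 2707 / 1346 ≈ 2.011; III = 544 / 253 ≈ 2.150; IV = 776 / 408 ≈ 1.902.
|Δ from 2.000|: I 0.210; II 0.011; III 0.150; IV 0.098.

II, IV, III, I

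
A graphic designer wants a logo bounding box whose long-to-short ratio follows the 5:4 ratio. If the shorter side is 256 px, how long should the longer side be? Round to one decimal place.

5:4 = 1.25000.
Longer side = 256 × 1.25000 ≈ 320.000 → 320.0 px.

320.0 px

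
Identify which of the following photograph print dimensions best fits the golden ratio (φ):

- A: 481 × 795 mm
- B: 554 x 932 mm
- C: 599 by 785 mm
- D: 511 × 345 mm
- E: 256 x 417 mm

Ratios (long/short): A ≈ 1.653; B ≈ 1.682; C ≈ 1.311; D ≈ 1.481; E ≈ 1.629.
golden ratio ≈ 1.618; option E is nearest (Δ 0.011).

E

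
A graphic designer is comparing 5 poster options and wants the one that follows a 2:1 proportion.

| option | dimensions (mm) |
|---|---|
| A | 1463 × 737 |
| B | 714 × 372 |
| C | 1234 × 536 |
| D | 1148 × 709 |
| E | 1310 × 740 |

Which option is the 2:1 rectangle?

A

Ratios (long/short): A ≈ 1.985; B ≈ 1.919; C ≈ 2.302; D ≈ 1.619; E ≈ 1.770.
2:1 ≈ 2.000; option A is nearest (Δ 0.015).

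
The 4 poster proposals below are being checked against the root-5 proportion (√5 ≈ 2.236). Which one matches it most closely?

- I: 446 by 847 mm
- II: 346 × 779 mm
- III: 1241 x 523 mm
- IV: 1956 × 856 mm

Ratios (long/short): I ≈ 1.899; II ≈ 2.251; III ≈ 2.373; IV ≈ 2.285.
root-5 ≈ 2.236; option II is nearest (Δ 0.015).

II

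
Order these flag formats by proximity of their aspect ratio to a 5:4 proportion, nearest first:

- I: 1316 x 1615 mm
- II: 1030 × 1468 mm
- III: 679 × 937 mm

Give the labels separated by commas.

I, III, II

Ratios: I = 1615 / 1316 ≈ 1.227; II = 1468 / 1030 ≈ 1.425; III = 937 / 679 ≈ 1.380.
|Δ from 1.250|: I 0.023; II 0.175; III 0.130.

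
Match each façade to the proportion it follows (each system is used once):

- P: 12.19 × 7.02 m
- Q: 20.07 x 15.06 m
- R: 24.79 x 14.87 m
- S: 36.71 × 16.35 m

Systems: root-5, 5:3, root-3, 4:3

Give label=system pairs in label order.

P=root-3, Q=4:3, R=5:3, S=root-5

Ratios: P ≈ 1.736; Q ≈ 1.333; R ≈ 1.667; S ≈ 2.245.
Targets: root-5 ≈ 2.236; 5:3 ≈ 1.667; root-3 ≈ 1.732; 4:3 ≈ 1.333.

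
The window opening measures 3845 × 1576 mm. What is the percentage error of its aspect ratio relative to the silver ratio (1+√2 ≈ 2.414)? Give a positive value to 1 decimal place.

1.1%

Ratio = 3845 / 1576 ≈ 2.4397.
Ideal silver ratio ≈ 2.4142. |2.4397 − 2.4142| / 2.4142 ≈ 1.06% → 1.1%.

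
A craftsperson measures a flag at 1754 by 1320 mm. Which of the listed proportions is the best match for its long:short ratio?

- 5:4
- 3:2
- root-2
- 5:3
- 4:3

4:3

Ratio = 1754 / 1320 ≈ 1.329.
Distances: 5:4 1.250 (Δ 0.079); 3:2 1.500 (Δ 0.171); root-2 1.414 (Δ 0.085); 5:3 1.667 (Δ 0.338); 4:3 1.333 (Δ 0.004).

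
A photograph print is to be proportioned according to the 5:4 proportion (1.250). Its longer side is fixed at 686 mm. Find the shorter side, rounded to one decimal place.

5:4 = 1.25000.
Shorter side = 686 ÷ 1.25000 ≈ 548.800 → 548.8 mm.

548.8 mm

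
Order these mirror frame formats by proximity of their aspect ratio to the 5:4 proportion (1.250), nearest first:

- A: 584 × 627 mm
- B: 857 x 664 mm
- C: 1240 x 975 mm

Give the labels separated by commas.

C, B, A

A: 627/584 ≈ 1.074 → |1.074 − 1.250| = 0.176
B: 857/664 ≈ 1.291 → |1.291 − 1.250| = 0.041
C: 1240/975 ≈ 1.272 → |1.272 − 1.250| = 0.022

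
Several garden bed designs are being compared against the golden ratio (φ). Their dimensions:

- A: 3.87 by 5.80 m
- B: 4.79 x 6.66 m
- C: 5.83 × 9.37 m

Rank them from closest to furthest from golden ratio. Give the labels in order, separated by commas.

C, A, B

A: 5.80/3.87 ≈ 1.499 → |1.499 − 1.618| = 0.119
B: 6.66/4.79 ≈ 1.390 → |1.390 − 1.618| = 0.228
C: 9.37/5.83 ≈ 1.607 → |1.607 − 1.618| = 0.011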